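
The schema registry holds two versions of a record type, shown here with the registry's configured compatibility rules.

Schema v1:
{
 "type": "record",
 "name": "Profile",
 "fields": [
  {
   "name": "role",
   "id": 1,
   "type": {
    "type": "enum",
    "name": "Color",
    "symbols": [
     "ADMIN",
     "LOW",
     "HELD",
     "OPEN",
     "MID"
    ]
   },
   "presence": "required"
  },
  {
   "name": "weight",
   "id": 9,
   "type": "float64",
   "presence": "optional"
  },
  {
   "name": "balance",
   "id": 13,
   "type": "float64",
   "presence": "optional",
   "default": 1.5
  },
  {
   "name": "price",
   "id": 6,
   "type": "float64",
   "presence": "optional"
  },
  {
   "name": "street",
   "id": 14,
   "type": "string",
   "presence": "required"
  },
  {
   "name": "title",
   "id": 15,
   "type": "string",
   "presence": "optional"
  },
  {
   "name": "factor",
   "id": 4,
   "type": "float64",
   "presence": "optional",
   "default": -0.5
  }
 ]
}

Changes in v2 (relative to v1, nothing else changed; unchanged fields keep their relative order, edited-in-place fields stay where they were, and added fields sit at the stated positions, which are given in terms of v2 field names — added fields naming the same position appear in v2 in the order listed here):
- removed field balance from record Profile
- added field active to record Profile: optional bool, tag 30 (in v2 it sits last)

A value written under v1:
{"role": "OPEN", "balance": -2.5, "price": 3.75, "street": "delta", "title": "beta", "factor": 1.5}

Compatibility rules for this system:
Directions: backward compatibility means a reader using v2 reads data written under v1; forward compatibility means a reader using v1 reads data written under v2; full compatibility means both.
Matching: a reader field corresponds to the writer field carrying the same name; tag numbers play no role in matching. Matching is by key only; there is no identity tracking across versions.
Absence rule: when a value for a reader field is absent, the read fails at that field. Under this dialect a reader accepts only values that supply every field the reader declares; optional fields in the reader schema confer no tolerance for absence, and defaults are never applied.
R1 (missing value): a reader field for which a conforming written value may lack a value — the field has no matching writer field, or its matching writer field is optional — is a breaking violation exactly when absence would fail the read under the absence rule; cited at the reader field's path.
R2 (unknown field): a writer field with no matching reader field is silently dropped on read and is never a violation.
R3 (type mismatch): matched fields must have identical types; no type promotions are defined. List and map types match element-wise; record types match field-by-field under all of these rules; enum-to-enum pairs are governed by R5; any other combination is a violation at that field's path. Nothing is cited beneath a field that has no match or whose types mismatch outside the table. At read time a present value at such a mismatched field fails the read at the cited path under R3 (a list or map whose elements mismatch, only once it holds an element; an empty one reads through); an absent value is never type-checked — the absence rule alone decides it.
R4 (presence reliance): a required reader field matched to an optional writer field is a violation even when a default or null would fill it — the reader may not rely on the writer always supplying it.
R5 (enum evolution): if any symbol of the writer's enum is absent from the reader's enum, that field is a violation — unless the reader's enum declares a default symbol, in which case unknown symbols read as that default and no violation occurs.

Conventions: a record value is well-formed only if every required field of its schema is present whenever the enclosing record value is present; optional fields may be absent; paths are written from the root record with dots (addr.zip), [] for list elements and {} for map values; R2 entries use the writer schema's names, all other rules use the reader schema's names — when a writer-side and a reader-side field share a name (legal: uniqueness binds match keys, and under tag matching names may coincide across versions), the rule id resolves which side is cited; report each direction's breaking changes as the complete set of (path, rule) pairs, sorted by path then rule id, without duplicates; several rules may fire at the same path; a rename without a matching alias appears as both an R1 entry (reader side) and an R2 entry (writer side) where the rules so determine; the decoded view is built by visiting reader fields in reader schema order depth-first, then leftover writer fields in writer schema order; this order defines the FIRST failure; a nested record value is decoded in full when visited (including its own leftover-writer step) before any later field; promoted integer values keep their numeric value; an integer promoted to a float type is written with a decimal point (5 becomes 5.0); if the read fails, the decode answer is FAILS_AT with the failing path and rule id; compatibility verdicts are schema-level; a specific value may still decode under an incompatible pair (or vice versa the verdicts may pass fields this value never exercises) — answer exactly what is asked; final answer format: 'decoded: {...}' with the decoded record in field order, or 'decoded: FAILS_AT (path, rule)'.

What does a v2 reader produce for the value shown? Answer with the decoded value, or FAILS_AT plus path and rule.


each type pair in Profile: writer, then reader
migrating the Profile value to v2:
  role := "OPEN"
  read fails at weight under R1 (no fill)
  => FAILS_AT (weight, R1)
remaining Profile differences; none change what is asked:
  removed field balance from record Profile -> a verdict-level change on Profile — the shown value reads the same
  added field active to record Profile: optional bool, tag 30 (in v2 it sits last) -> a verdict-level change on Profile — the shown value reads the same

decoded: FAILS_AT (weight, R1)


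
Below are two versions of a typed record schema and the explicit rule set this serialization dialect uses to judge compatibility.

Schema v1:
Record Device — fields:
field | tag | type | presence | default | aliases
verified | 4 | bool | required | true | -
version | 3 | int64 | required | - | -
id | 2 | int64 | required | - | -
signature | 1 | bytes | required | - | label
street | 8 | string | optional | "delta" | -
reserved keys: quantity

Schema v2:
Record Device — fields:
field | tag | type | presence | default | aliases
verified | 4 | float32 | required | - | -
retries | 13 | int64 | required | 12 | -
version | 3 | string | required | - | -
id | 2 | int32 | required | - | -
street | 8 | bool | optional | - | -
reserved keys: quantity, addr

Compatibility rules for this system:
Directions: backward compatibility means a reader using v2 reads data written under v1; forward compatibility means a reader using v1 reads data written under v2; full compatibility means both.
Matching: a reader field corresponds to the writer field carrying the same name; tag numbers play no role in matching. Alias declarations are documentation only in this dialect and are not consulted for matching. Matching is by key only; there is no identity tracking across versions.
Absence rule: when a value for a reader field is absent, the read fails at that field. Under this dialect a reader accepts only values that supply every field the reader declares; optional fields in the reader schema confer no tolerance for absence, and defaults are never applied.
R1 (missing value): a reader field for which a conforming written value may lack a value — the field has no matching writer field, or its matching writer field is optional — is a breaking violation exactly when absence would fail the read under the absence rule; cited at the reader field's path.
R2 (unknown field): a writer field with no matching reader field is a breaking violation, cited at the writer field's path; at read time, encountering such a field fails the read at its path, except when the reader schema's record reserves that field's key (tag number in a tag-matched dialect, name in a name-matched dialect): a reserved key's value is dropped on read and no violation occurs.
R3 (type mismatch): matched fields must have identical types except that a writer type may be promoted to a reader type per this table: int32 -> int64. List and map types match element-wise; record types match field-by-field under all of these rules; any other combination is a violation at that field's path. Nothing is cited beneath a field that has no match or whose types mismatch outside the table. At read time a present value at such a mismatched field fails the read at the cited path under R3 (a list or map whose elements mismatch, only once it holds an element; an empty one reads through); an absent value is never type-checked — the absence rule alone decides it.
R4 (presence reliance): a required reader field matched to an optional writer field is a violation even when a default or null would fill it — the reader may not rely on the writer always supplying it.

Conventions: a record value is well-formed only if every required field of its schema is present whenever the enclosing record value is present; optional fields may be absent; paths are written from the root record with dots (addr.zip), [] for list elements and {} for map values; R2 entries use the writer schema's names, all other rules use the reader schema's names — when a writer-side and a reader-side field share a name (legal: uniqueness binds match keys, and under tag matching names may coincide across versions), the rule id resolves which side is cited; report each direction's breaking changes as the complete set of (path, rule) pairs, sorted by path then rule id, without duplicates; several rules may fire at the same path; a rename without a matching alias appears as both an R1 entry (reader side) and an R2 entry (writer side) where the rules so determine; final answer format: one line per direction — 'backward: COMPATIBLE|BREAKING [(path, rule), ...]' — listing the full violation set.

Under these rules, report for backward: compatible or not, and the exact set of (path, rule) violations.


in Device below, arrows point writer -> reader
backward pass over Device, reader schema v2, writer schema v1:
  verified: paired with writer verified (bool -> float32; writer required)
  retries has no writer counterpart
  version: paired with writer version (int64 -> string; writer required)
  id: paired with writer id (int64 -> int32; writer required)
  street: paired with writer street (string -> bool; writer optional)
  writer signature: unknown to reader
  rule R3 violated at id
  rule R1 violated at retries
  rule R2 violated at signature
  rule R1 violated at street
  rule R3 violated at street
  rule R3 violated at verified
  rule R3 violated at version
  backward on Device therefore BREAKING (7)

backward: BREAKING [(id, R3), (retries, R1), (signature, R2), (street, R1), (street, R3), (verified, R3), (version, R3)]


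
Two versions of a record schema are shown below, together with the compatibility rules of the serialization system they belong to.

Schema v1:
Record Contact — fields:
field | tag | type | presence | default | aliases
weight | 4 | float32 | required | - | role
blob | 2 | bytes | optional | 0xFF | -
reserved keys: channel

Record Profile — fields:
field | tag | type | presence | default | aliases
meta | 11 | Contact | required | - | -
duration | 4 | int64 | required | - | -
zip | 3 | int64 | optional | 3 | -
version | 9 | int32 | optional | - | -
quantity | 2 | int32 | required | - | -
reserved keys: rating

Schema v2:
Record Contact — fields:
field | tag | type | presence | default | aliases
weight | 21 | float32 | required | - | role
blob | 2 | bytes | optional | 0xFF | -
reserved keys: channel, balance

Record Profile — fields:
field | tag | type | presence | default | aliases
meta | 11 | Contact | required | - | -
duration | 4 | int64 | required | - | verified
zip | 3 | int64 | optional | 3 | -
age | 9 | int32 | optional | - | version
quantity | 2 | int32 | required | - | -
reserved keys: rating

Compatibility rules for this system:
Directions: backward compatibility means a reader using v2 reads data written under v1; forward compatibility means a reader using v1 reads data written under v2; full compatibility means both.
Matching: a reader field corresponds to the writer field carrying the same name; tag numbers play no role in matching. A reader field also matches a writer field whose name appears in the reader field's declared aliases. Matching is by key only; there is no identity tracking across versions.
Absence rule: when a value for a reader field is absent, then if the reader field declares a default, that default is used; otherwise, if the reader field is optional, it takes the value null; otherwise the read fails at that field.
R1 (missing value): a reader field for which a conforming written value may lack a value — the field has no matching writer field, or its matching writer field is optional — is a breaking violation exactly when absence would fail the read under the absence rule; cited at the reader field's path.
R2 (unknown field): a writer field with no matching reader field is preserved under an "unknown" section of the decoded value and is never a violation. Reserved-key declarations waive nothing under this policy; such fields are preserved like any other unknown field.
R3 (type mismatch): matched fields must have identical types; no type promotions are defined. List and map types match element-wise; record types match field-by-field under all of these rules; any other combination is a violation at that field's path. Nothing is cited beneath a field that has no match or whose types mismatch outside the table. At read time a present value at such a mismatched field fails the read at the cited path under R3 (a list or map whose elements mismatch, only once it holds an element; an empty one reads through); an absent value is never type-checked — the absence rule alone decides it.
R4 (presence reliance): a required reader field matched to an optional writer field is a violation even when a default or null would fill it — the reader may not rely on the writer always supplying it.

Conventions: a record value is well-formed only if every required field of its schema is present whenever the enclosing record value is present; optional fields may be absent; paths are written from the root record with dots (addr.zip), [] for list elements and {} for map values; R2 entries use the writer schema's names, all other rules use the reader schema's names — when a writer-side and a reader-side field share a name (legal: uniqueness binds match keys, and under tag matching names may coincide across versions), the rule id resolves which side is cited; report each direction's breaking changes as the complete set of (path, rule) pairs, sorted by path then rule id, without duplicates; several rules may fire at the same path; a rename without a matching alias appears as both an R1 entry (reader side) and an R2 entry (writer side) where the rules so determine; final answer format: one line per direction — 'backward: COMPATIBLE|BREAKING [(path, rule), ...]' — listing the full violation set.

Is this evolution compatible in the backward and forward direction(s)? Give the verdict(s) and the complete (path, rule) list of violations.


each type pair in Profile: writer, then reader
backward for Profile (reader v2, writer v1):
  meta: Contact -> Contact, writer required; from meta
  duration: int64 -> int64, writer required; from duration
  zip: int64 -> int64, writer optional; from zip
  age: int32 -> int32, writer optional; from version
  quantity: int32 -> int32, writer required; from quantity
  meta.weight: float32 -> float32, writer required; from meta.weight
  meta.blob: bytes -> bytes, writer optional; from meta.blob
  => backward: COMPATIBLE
forward for Profile (reader v1, writer v2):
  meta: Contact -> Contact, writer required; from meta
  duration: int64 -> int64, writer required; from duration
  zip: int64 -> int64, writer optional; from zip
  no writer field matches reader version
  quantity: int32 -> int32, writer required; from quantity
  age (writer side), unknown to reader
  meta.weight: float32 -> float32, writer required; from meta.weight
  meta.blob: bytes -> bytes, writer optional; from meta.blob
  => forward: COMPATIBLE

backward: COMPATIBLE []; forward: COMPATIBLE []


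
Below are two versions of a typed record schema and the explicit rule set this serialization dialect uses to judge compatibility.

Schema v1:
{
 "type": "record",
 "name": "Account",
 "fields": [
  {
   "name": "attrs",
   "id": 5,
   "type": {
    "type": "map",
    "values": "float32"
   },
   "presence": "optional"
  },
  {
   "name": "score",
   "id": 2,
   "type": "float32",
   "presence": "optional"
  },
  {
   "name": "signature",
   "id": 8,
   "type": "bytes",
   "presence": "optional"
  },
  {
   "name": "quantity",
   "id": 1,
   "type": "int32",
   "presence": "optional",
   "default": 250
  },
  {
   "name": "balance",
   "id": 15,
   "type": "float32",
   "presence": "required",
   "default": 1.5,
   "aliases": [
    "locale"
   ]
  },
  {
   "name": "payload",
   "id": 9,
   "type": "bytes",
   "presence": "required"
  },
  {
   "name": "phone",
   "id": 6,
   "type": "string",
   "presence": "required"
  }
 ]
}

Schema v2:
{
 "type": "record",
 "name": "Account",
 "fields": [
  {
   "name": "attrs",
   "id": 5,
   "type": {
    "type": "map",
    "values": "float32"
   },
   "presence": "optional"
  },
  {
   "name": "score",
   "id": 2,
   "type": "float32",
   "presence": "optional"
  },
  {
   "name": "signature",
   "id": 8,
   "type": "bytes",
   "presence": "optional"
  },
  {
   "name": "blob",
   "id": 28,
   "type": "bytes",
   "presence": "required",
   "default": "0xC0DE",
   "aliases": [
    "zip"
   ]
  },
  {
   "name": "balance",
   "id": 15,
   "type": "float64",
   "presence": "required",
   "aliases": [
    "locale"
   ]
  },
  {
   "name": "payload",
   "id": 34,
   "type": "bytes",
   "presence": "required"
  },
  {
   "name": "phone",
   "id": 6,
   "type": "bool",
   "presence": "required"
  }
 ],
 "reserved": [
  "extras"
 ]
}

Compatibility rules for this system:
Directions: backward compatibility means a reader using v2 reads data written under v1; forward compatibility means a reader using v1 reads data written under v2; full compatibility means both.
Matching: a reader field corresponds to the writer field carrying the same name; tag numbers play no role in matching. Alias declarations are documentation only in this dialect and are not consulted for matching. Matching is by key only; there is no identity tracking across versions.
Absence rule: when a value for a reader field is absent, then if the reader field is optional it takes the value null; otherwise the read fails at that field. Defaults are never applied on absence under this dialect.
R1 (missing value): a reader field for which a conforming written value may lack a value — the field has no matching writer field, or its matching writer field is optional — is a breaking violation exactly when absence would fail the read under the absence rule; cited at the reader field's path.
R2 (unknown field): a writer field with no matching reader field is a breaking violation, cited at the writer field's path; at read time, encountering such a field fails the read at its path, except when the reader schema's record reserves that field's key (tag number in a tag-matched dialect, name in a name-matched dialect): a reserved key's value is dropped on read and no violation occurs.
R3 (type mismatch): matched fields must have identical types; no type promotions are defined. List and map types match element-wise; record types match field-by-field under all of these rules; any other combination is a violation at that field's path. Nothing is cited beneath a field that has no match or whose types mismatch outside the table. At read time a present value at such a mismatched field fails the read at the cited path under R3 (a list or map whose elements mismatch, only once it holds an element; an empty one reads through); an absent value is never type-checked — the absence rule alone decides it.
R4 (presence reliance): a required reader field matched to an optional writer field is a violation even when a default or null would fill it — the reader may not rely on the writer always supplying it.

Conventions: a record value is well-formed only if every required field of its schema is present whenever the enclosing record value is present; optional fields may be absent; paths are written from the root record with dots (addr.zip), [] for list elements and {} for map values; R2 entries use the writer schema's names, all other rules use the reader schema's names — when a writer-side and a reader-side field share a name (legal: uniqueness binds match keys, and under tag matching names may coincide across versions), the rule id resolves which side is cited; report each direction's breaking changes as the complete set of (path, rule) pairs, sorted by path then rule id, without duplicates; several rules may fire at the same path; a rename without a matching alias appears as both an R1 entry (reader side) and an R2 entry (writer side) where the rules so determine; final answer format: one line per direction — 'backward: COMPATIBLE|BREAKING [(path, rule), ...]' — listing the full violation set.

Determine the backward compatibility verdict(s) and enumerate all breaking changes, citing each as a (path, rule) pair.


backward: BREAKING [(balance, R3), (blob, R1), (phone, R3), (quantity, R2)]

each type pair in Account: writer, then reader
checking backward for Account: reader v2 against writer v1:
  attrs: paired with writer attrs (map<string, float32> -> map<string, float32>; writer optional)
  score: paired with writer score (float32 -> float32; writer optional)
  signature: paired with writer signature (bytes -> bytes; writer optional)
  blob has no writer counterpart
  balance: paired with writer balance (float32 -> float64; writer required)
  payload: paired with writer payload (bytes -> bytes; writer required)
  phone: paired with writer phone (string -> bool; writer required)
  leftover writer field: quantity
  rule R3 violated at balance
  rule R1 violated at blob
  rule R3 violated at phone
  rule R2 violated at quantity
  => backward: BREAKING (4)
remaining Account differences; none change what is asked:
  field payload in record Account: tag 9 changed to 34 -> inert for the asked Account verdict: nothing fires


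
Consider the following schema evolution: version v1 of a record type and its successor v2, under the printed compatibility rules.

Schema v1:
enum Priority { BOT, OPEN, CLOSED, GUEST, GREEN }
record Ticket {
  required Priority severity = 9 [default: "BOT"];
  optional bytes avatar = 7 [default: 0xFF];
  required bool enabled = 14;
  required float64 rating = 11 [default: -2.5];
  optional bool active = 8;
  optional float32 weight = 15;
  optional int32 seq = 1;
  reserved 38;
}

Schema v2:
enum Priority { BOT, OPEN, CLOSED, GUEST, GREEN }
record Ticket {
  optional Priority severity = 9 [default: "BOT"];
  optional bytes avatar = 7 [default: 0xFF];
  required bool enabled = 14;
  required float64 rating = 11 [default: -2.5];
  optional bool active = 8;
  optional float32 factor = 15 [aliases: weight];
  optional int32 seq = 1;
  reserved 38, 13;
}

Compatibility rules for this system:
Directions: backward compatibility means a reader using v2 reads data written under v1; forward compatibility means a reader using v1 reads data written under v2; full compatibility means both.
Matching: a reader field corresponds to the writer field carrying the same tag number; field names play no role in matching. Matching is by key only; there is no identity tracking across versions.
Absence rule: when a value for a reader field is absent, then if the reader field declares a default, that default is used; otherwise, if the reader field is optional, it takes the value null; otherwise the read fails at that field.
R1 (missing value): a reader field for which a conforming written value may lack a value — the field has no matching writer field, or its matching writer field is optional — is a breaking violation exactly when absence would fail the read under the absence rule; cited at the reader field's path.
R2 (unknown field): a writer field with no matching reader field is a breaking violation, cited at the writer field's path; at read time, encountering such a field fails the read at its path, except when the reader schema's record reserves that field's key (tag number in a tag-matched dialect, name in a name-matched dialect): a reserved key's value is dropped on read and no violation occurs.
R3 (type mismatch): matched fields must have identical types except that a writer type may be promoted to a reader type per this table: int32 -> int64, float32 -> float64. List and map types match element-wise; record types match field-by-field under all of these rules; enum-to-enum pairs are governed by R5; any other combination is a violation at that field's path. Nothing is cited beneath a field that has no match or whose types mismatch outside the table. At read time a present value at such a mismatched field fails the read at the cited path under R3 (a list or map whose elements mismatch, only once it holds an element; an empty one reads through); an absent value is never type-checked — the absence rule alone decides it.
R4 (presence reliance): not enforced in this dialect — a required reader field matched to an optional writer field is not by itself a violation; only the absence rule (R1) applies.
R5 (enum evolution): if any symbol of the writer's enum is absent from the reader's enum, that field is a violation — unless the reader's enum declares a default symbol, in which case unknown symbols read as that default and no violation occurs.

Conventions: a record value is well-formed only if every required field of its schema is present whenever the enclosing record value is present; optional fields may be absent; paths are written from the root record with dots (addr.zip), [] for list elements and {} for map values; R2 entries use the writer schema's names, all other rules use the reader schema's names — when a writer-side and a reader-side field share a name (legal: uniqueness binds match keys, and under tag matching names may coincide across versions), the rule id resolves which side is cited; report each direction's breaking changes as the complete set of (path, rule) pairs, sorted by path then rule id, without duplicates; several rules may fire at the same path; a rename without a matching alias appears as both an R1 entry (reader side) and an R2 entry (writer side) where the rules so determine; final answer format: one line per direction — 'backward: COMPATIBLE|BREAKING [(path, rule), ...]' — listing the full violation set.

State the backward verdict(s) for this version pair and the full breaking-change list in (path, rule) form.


backward: COMPATIBLE []

in Ticket below, arrows point writer -> reader
backward for Ticket (reader v2, writer v1):
  severity <- severity (Priority -> Priority, writer required)
  avatar <- avatar (bytes -> bytes, writer optional)
  enabled <- enabled (bool -> bool, writer required)
  rating <- rating (float64 -> float64, writer required)
  active <- active (bool -> bool, writer optional)
  factor <- weight (float32 -> float32, writer optional)
  seq <- seq (int32 -> int32, writer optional)
  => backward: COMPATIBLE
the rest of the Ticket diff is inert for this question:
  field severity in record Ticket: required changed to optional -> no rule fires on it in Ticket's dialect; the asked verdict holds
  renamed field weight to factor in record Ticket (alias weight declared on the renamed field) -> no rule fires on it in Ticket's dialect; the asked verdict holds


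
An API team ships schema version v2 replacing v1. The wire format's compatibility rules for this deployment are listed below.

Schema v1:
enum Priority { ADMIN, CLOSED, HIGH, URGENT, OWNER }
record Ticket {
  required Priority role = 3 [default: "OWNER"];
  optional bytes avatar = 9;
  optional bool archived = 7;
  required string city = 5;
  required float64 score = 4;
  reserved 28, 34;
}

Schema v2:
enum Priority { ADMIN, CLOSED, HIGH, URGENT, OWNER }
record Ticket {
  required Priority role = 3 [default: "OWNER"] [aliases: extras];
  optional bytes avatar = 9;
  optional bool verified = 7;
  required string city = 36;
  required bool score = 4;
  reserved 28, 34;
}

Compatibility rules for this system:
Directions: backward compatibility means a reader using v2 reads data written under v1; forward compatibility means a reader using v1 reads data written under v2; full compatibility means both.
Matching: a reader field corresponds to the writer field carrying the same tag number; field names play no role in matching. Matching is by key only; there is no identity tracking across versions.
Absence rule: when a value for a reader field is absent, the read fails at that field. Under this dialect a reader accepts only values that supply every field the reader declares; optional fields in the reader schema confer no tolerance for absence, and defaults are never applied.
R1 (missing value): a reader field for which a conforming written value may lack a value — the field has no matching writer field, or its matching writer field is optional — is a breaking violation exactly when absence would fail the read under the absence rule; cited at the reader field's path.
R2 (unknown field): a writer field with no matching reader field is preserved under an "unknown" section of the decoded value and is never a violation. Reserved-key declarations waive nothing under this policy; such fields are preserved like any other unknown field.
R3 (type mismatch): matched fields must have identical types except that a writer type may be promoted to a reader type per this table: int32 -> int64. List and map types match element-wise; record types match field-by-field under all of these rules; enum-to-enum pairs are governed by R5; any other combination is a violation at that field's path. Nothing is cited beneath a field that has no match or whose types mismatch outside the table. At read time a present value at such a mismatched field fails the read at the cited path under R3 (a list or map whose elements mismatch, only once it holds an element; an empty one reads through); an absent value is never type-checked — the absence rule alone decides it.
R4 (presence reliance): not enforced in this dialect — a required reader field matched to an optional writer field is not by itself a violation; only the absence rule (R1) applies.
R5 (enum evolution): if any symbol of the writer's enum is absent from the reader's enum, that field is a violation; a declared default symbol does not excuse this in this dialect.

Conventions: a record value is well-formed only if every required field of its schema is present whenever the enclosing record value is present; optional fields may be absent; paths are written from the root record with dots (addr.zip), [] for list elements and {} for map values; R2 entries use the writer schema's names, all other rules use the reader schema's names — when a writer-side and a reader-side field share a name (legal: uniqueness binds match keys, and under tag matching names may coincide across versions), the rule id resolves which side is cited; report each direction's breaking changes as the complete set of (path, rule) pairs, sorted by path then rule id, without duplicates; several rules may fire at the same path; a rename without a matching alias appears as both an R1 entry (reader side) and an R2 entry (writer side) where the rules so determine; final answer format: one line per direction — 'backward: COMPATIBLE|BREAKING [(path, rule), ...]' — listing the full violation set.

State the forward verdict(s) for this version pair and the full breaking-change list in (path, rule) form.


forward: BREAKING [(archived, R1), (avatar, R1), (city, R1), (score, R3)]

arrows below run writer -> reader for Ticket
forward pass over Ticket, reader schema v1, writer schema v2:
  role: Priority -> Priority, writer required; from role
  avatar: bytes -> bytes, writer optional; from avatar
  archived: bool -> bool, writer optional; from verified
  city has no writer counterpart
  score: bool -> float64, writer required; from score
  city (writer side), unknown to reader
  breaking: (archived, R1)
  breaking: (avatar, R1)
  breaking: (city, R1)
  breaking: (score, R3)
  => forward: BREAKING (4)
diffs on Ticket not affecting the asked answer:
  renamed field archived to verified in record Ticket -> matters only for Ticket's backward compatibility — outside the asked direction


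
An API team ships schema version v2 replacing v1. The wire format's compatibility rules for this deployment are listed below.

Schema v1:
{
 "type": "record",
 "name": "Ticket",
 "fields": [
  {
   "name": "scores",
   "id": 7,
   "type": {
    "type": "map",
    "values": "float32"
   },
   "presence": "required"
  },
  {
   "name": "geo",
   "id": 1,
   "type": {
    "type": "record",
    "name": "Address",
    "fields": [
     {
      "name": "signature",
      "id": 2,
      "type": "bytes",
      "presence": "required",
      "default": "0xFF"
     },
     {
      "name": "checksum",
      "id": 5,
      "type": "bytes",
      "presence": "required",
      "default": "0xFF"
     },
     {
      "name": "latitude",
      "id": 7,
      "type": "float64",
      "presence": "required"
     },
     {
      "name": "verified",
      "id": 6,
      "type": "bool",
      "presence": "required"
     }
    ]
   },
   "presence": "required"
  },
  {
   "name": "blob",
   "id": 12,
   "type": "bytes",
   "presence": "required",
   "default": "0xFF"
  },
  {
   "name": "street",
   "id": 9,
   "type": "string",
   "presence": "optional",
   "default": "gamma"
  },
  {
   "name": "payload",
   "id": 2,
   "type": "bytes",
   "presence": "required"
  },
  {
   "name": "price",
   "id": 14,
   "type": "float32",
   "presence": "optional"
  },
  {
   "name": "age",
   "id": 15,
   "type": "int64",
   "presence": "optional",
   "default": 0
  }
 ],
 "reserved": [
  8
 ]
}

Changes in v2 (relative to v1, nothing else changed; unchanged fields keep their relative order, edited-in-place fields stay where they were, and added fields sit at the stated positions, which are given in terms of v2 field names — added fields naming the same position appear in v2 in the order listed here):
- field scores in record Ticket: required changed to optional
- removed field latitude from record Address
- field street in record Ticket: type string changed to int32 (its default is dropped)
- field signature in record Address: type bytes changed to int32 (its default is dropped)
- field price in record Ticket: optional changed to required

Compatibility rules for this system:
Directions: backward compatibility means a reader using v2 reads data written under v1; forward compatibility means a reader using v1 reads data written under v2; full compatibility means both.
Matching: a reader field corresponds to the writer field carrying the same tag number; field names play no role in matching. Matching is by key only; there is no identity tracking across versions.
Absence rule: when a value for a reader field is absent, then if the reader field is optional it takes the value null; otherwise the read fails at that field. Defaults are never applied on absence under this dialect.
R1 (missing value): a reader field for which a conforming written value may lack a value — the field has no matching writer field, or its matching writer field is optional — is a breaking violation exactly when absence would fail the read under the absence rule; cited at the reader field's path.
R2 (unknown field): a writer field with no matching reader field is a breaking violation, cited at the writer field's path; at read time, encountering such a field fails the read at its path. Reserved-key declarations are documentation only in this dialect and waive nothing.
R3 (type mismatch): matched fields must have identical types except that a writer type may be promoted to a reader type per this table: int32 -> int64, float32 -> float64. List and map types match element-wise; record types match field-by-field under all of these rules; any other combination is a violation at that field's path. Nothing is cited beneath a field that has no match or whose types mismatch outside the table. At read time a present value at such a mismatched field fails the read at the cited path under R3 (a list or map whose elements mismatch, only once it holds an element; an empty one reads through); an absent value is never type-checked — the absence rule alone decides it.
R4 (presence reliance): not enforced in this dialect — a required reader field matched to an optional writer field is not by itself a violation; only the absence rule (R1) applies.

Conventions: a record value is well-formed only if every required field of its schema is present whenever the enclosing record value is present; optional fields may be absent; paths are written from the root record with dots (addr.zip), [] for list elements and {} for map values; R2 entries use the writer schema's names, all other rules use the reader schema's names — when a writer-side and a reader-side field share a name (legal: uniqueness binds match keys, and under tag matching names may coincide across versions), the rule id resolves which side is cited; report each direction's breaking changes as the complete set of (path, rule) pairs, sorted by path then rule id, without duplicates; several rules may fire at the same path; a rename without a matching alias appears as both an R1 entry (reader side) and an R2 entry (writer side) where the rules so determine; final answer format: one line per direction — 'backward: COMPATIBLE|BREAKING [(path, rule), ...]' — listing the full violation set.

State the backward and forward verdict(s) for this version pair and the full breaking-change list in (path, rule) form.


backward: BREAKING [(geo.latitude, R2), (geo.signature, R3), (price, R1), (street, R3)]; forward: BREAKING [(geo.latitude, R1), (geo.signature, R3), (scores, R1), (street, R3)]

arrows below run writer -> reader for Ticket
backward pass over Ticket, reader schema v2, writer schema v1:
  scores: paired with writer scores (map<string, float32> -> map<string, float32>; writer required)
  geo: paired with writer geo (Address -> Address; writer required)
  blob: paired with writer blob (bytes -> bytes; writer required)
  street: paired with writer street (string -> int32; writer optional)
  payload: paired with writer payload (bytes -> bytes; writer required)
  price: paired with writer price (float32 -> float32; writer optional)
  age: paired with writer age (int64 -> int64; writer optional)
  geo.signature: paired with writer geo.signature (bytes -> int32; writer required)
  geo.checksum: paired with writer geo.checksum (bytes -> bytes; writer required)
  geo.verified: paired with writer geo.verified (bool -> bool; writer required)
  writer field geo.latitude has no reader counterpart
  violation R2 at geo.latitude
  violation R3 at geo.signature
  violation R1 at price
  violation R3 at street
  => backward: BREAKING (4)
forward pass over Ticket, reader schema v1, writer schema v2:
  scores: paired with writer scores (map<string, float32> -> map<string, float32>; writer optional)
  geo: paired with writer geo (Address -> Address; writer required)
  blob: paired with writer blob (bytes -> bytes; writer required)
  street: paired with writer street (int32 -> string; writer optional)
  payload: paired with writer payload (bytes -> bytes; writer required)
  price: paired with writer price (float32 -> float32; writer required)
  age: paired with writer age (int64 -> int64; writer optional)
  geo.signature: paired with writer geo.signature (int32 -> bytes; writer required)
  geo.checksum: paired with writer geo.checksum (bytes -> bytes; writer required)
  no writer field matches reader geo.latitude
  geo.verified: paired with writer geo.verified (bool -> bool; writer required)
  violation R1 at geo.latitude
  violation R3 at geo.signature
  violation R1 at scores
  violation R3 at street
  => forward: BREAKING (4)
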